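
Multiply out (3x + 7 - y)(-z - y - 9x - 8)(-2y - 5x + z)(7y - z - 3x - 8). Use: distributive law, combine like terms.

(3x + 7 - y)(-z - y - 9x - 8)(-2y - 5x + z)(7y - z - 3x - 8)
= (-3xz - 3xy - 27x^2 - 24x - 7z - 7y - 63x - 56 + yz + y^2 + 9xy + 8y)(-2y - 5x + z)(7y - z - 3x - 8)    [distributive law]
= (-3xz + 6xy - 27x^2 - 87x - 7z + y - 56 + yz + y^2)(-2y - 5x + z)(7y - z - 3x - 8)    [combine like terms]
= (6xyz + 15x^2z - 3xz^2 - 12xy^2 - 30x^2y + 6xyz + 54x^2y + 135x^3 - 27x^2z + 174xy + 435x^2 - 87xz + 14yz + 35xz - 7z^2 - 2y^2 - 5xy + yz + 112y + 280x - 56z - 2y^2z - 5xyz + yz^2 - 2y^3 - 5xy^2 + y^2z)(7y - z - 3x - 8)    [distributive law]
= (7xyz - 12x^2z - 3xz^2 - 17xy^2 + 24x^2y + 135x^3 + 169xy + 435x^2 - 52xz + 15yz - 7z^2 - 2y^2 + 112y + 280x - 56z - y^2z + yz^2 - 2y^3)(7y - z - 3x - 8)    [combine like terms]
= 49xy^2z - 7xyz^2 - 21x^2yz - 56xyz - 84x^2yz + 12x^2z^2 + 36x^3z + 96x^2z - 21xyz^2 + 3xz^3 + 9x^2z^2 + 24xz^2 - 119xy^3 + 17xy^2z + 51x^2y^2 + 136xy^2 + 168x^2y^2 - 24x^2yz - 72x^3y - 192x^2y + 945x^3y - 135x^3z - 405x^4 - 1080x^3 + 1183xy^2 - 169xyz - 507x^2y - 1352xy + 3045x^2y - 435x^2z - 1305x^3 - 3480x^2 - 364xyz + 52xz^2 + 156x^2z + 416xz + 105y^2z - 15yz^2 - 45xyz - 120yz - 49yz^2 + 7z^3 + 21xz^2 + 56z^2 - 14y^3 + 2y^2z + 6xy^2 + 16y^2 + 784y^2 - 112yz - 336xy - 896y + 1960xy - 280xz - 840x^2 - 2240x - 392yz + 56z^2 + 168xz + 448z - 7y^3z + y^2z^2 + 3xy^2z + 8y^2z + 7y^2z^2 - yz^3 - 3xyz^2 - 8yz^2 - 14y^4 + 2y^3z + 6xy^3 + 16y^3    [distributive law]
= 69xy^2z - 31xyz^2 - 129x^2yz - 634xyz + 21x^2z^2 - 99x^3z - 183x^2z + 3xz^3 + 97xz^2 - 113xy^3 + 219x^2y^2 + 1325xy^2 + 873x^3y + 2346x^2y - 405x^4 - 2385x^3 + 272xy - 4320x^2 + 304xz + 115y^2z - 72yz^2 - 624yz + 7z^3 + 112z^2 + 2y^3 + 800y^2 - 896y - 2240x + 448z - 5y^3z + 8y^2z^2 - yz^3 - 14y^4    [combine like terms]

69xy^2z - 31xyz^2 - 129x^2yz - 634xyz + 21x^2z^2 - 99x^3z - 183x^2z + 3xz^3 + 97xz^2 - 113xy^3 + 219x^2y^2 + 1325xy^2 + 873x^3y + 2346x^2y - 405x^4 - 2385x^3 + 272xy - 4320x^2 + 304xz + 115y^2z - 72yz^2 - 624yz + 7z^3 + 112z^2 + 2y^3 + 800y^2 - 896y - 2240x + 448z - 5y^3z + 8y^2z^2 - yz^3 - 14y^4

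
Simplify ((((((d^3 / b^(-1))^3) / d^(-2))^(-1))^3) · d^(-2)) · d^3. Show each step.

((((((d^3 / b^(-1))^3) / d^(-2))^(-1))^3) · d^(-2)) · d^3
= (((((d^3 / b^(-1))^3) / d^(-2))^(-3)) · d^(-2)) · d^3    [power of a power]
= (((((d^3 / b^(-1))^3)^(-3)) / ((d^(-2))^(-3))) · d^(-2)) · d^3    [power of a quotient]
= ((((d^3 / b^(-1))^(-9)) / ((d^(-2))^(-3))) · d^(-2)) · d^3    [power of a power]
= (((((d^3)^(-9)) / ((b^(-1))^(-9))) / ((d^(-2))^(-3))) · d^(-2)) · d^3    [power of a quotient]
= (((d^(-27) / ((b^(-1))^(-9))) / ((d^(-2))^(-3))) · d^(-2)) · d^3    [power of a power]
= (((d^(-27) / b^9) / ((d^(-2))^(-3))) · d^(-2)) · d^3    [power of a power]
= (((d^(-27) / b^9) / d^6) · d^(-2)) · d^3    [power of a power]
= b^(-9)d^(-32)    [quotient of powers; product of powers]

b^(-9)d^(-32)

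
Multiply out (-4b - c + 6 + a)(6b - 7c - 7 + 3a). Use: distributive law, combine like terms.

-24b² + 22bc + 64b - 6ab + 7c² - 35c - 10ac - 42 + 11a + 3a²

(-4b - c + 6 + a)(6b - 7c - 7 + 3a)
= -24b² + 28bc + 28b - 12ab - 6bc + 7c² + 7c - 3ac + 36b - 42c - 42 + 18a + 6ab - 7ac - 7a + 3a²    [distributive law]
= -24b² + 22bc + 64b - 6ab + 7c² - 35c - 10ac - 42 + 11a + 3a²    [combine like terms]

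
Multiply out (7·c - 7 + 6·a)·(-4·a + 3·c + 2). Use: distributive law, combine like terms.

(7·c - 7 + 6·a)·(-4·a + 3·c + 2)
= -28·a·c + 21·c^2 + 14·c + 28·a - 21·c - 14 - 24·a^2 + 18·a·c + 12·a    [distributive law]
= -10·a·c + 21·c^2 - 7·c + 40·a - 14 - 24·a^2    [combine like terms]

-10·a·c + 21·c^2 - 7·c + 40·a - 14 - 24·a^2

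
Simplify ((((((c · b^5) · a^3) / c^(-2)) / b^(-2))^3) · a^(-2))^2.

a^14·b^42·c^18

((((((c · b^5) · a^3) / c^(-2)) / b^(-2))^3) · a^(-2))^2
= ((((((c · b^5) · a^3) / c^(-2)) / b^(-2))^3)^2) · ((a^(-2))^2)    [power of a product]
= (((((c · b^5) · a^3) / c^(-2)) / b^(-2))^6) · ((a^(-2))^2)    [power of a power]
= (((((c · b^5) · a^3) / c^(-2))^6) / ((b^(-2))^6)) · ((a^(-2))^2)    [power of a quotient]
= (((((c · b^5) · a^3)^6) / ((c^(-2))^6)) / ((b^(-2))^6)) · ((a^(-2))^2)    [power of a quotient]
= (((((c · b^5)^6) · ((a^3)^6)) / ((c^(-2))^6)) / ((b^(-2))^6)) · ((a^(-2))^2)    [power of a product]
= (((((c^6) · ((b^5)^6)) · ((a^3)^6)) / ((c^(-2))^6)) / ((b^(-2))^6)) · ((a^(-2))^2)    [power of a product]
= ((((c^6 · b^30) · ((a^3)^6)) / ((c^(-2))^6)) / ((b^(-2))^6)) · ((a^(-2))^2)    [power of a power]
= ((((c^6 · b^30) · a^18) / ((c^(-2))^6)) / ((b^(-2))^6)) · ((a^(-2))^2)    [power of a power]
= ((((c^6 · b^30) · a^18) / c^(-12)) / ((b^(-2))^6)) · ((a^(-2))^2)    [power of a power]
= ((((c^6 · b^30) · a^18) / c^(-12)) / b^(-12)) · ((a^(-2))^2)    [power of a power]
= ((((c^6 · b^30) · a^18) / c^(-12)) / b^(-12)) · a^(-4)    [power of a power]
= a^14·b^42·c^18    [quotient of powers; product of powers]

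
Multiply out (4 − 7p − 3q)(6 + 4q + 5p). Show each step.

24 − 2q − 22p − 43pq − 35p^2 − 12q^2

(4 − 7p − 3q)(6 + 4q + 5p)
= 24 + 16q + 20p − 42p − 28pq − 35p^2 − 18q − 12q^2 − 15pq    [distributive law]
= 24 − 2q − 22p − 43pq − 35p^2 − 12q^2    [combine like terms]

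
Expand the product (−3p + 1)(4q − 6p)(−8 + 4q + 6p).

96pq − 48pq^2 − 180p^2 + 108p^3 − 32q + 16q^2 + 48p

(−3p + 1)(4q − 6p)(−8 + 4q + 6p)
= (−12pq + 18p^2 + 4q − 6p)(−8 + 4q + 6p)    [distributive law]
= 96pq − 48pq^2 − 72p^2q − 144p^2 + 72p^2q + 108p^3 − 32q + 16q^2 + 24pq + 48p − 24pq − 36p^2    [distributive law]
= 96pq − 48pq^2 − 180p^2 + 108p^3 − 32q + 16q^2 + 48p    [combine like terms]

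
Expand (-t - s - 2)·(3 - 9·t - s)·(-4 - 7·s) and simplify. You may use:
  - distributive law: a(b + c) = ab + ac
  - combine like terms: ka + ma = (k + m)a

(-t - s - 2)·(3 - 9·t - s)·(-4 - 7·s)
= (-3·t + 9·t^2 + s·t - 3·s + 9·s·t + s^2 - 6 + 18·t + 2·s)·(-4 - 7·s)    [distributive law]
= (15·t + 9·t^2 + 10·s·t - s + s^2 - 6)·(-4 - 7·s)    [combine like terms]
= -60·t - 105·s·t - 36·t^2 - 63·s·t^2 - 40·s·t - 70·s^2·t + 4·s + 7·s^2 - 4·s^2 - 7·s^3 + 24 + 42·s    [distributive law]
= -60·t - 145·s·t - 36·t^2 - 63·s·t^2 - 70·s^2·t + 46·s + 3·s^2 - 7·s^3 + 24    [combine like terms]

-60·t - 145·s·t - 36·t^2 - 63·s·t^2 - 70·s^2·t + 46·s + 3·s^2 - 7·s^3 + 24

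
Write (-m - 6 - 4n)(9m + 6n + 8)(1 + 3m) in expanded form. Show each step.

(-m - 6 - 4n)(9m + 6n + 8)(1 + 3m)
= (-9m^2 - 6mn - 8m - 54m - 36n - 48 - 36mn - 24n^2 - 32n)(1 + 3m)    [distributive law]
= (-9m^2 - 42mn - 62m - 68n - 48 - 24n^2)(1 + 3m)    [combine like terms]
= -9m^2 - 27m^3 - 42mn - 126m^2n - 62m - 186m^2 - 68n - 204mn - 48 - 144m - 24n^2 - 72mn^2    [distributive law]
= -195m^2 - 27m^3 - 246mn - 126m^2n - 206m - 68n - 48 - 24n^2 - 72mn^2    [combine like terms]

-195m^2 - 27m^3 - 246mn - 126m^2n - 206m - 68n - 48 - 24n^2 - 72mn^2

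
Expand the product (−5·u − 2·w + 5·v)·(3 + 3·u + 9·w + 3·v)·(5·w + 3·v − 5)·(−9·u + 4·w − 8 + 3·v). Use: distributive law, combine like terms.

−720·u²·w + 2220·u·w² − 1410·u·w + 2826·u·v·w + 990·u²·v + 1260·u·v + 135·u·v² − 1275·u² − 600·u + 675·u³·w + 1995·u²·w² + 972·u²·v·w + 405·u³·v − 135·u²·v² − 675·u³ − 210·u·w³ − 2646·u·v·w² − 2187·u·v²·w + 960·w³ − 360·w² − 1500·v·w² + 894·v·w − 2070·v²·w − 240·w − 360·w⁴ + 294·v·w³ + 1191·v²·w² + 756·v³·w + 15·v² − 450·v³ + 600·v − 405·u·v³ + 135·v⁴

(−5·u − 2·w + 5·v)·(3 + 3·u + 9·w + 3·v)·(5·w + 3·v − 5)·(−9·u + 4·w − 8 + 3·v)
= (−15·u − 15·u² − 45·u·w − 15·u·v − 6·w − 6·u·w − 18·w² − 6·v·w + 15·v + 15·u·v + 45·v·w + 15·v²)·(5·w + 3·v − 5)·(−9·u + 4·w − 8 + 3·v)    [distributive law]
= (−15·u − 15·u² − 51·u·w − 6·w − 18·w² + 39·v·w + 15·v + 15·v²)·(5·w + 3·v − 5)·(−9·u + 4·w − 8 + 3·v)    [combine like terms]
= (−75·u·w − 45·u·v + 75·u − 75·u²·w − 45·u²·v + 75·u² − 255·u·w² − 153·u·v·w + 255·u·w − 30·w² − 18·v·w + 30·w − 90·w³ − 54·v·w² + 90·w² + 195·v·w² + 117·v²·w − 195·v·w + 75·v·w + 45·v² − 75·v + 75·v²·w + 45·v³ − 75·v²)·(−9·u + 4·w − 8 + 3·v)    [distributive law]
= (180·u·w − 45·u·v + 75·u − 75·u²·w − 45·u²·v + 75·u² − 255·u·w² − 153·u·v·w + 60·w² − 138·v·w + 30·w − 90·w³ + 141·v·w² + 192·v²·w − 30·v² − 75·v + 45·v³)·(−9·u + 4·w − 8 + 3·v)    [combine like terms]
= −1620·u²·w + 720·u·w² − 1440·u·w + 540·u·v·w + 405·u²·v − 180·u·v·w + 360·u·v − 135·u·v² − 675·u² + 300·u·w − 600·u + 225·u·v + 675·u³·w − 300·u²·w² + 600·u²·w − 225·u²·v·w + 405·u³·v − 180·u²·v·w + 360·u²·v − 135·u²·v² − 675·u³ + 300·u²·w − 600·u² + 225·u²·v + 2295·u²·w² − 1020·u·w³ + 2040·u·w² − 765·u·v·w² + 1377·u²·v·w − 612·u·v·w² + 1224·u·v·w − 459·u·v²·w − 540·u·w² + 240·w³ − 480·w² + 180·v·w² + 1242·u·v·w − 552·v·w² + 1104·v·w − 414·v²·w − 270·u·w + 120·w² − 240·w + 90·v·w + 810·u·w³ − 360·w⁴ + 720·w³ − 270·v·w³ − 1269·u·v·w² + 564·v·w³ − 1128·v·w² + 423·v²·w² − 1728·u·v²·w + 768·v²·w² − 1536·v²·w + 576·v³·w + 270·u·v² − 120·v²·w + 240·v² − 90·v³ + 675·u·v − 300·v·w + 600·v − 225·v² − 405·u·v³ + 180·v³·w − 360·v³ + 135·v⁴    [distributive law]
= −720·u²·w + 2220·u·w² − 1410·u·w + 2826·u·v·w + 990·u²·v + 1260·u·v + 135·u·v² − 1275·u² − 600·u + 675·u³·w + 1995·u²·w² + 972·u²·v·w + 405·u³·v − 135·u²·v² − 675·u³ − 210·u·w³ − 2646·u·v·w² − 2187·u·v²·w + 960·w³ − 360·w² − 1500·v·w² + 894·v·w − 2070·v²·w − 240·w − 360·w⁴ + 294·v·w³ + 1191·v²·w² + 756·v³·w + 15·v² − 450·v³ + 600·v − 405·u·v³ + 135·v⁴    [combine like terms]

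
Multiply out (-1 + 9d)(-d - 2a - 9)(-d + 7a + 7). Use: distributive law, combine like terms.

(-1 + 9d)(-d - 2a - 9)(-d + 7a + 7)
= (d + 2a + 9 - 9d² - 18ad - 81d)(-d + 7a + 7)    [distributive law]
= (-80d + 2a + 9 - 9d² - 18ad)(-d + 7a + 7)    [combine like terms]
= 80d² - 560ad - 560d - 2ad + 14a² + 14a - 9d + 63a + 63 + 9d³ - 63ad² - 63d² + 18ad² - 126a²d - 126ad    [distributive law]
= 17d² - 688ad - 569d + 14a² + 77a + 63 + 9d³ - 45ad² - 126a²d    [combine like terms]

17d² - 688ad - 569d + 14a² + 77a + 63 + 9d³ - 45ad² - 126a²d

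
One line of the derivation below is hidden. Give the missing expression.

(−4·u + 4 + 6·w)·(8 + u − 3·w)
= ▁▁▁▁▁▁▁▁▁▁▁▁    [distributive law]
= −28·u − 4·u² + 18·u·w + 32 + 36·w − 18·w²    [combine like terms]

After distributive law, the bracketed line is:

−32·u − 4·u² + 12·u·w + 32 + 4·u − 12·w + 48·w + 6·u·w − 18·w²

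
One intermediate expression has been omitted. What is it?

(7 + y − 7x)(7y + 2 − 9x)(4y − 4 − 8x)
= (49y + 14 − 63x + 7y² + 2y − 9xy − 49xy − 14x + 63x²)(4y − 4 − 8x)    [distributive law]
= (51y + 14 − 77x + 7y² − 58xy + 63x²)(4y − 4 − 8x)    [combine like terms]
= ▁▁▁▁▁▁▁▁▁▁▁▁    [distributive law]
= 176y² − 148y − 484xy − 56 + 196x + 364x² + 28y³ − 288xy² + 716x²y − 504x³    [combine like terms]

After distributive law, the bracketed line is:

204y² − 204y − 408xy + 56y − 56 − 112x − 308xy + 308x + 616x² + 28y³ − 28y² − 56xy² − 232xy² + 232xy + 464x²y + 252x²y − 252x² − 504x³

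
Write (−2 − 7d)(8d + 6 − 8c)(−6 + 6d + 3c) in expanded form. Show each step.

(−2 − 7d)(8d + 6 − 8c)(−6 + 6d + 3c)
= (−16d − 12 + 16c − 56d^2 − 42d + 56cd)(−6 + 6d + 3c)    [distributive law]
= (−58d − 12 + 16c − 56d^2 + 56cd)(−6 + 6d + 3c)    [combine like terms]
= 348d − 348d^2 − 174cd + 72 − 72d − 36c − 96c + 96cd + 48c^2 + 336d^2 − 336d^3 − 168cd^2 − 336cd + 336cd^2 + 168c^2d    [distributive law]
= 276d − 12d^2 − 414cd + 72 − 132c + 48c^2 − 336d^3 + 168cd^2 + 168c^2d    [combine like terms]

276d − 12d^2 − 414cd + 72 − 132c + 48c^2 − 336d^3 + 168cd^2 + 168c^2d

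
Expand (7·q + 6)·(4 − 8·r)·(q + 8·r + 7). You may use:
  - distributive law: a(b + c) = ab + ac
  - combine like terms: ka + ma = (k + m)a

28·q^2 − 216·q·r + 220·q − 56·q^2·r − 448·q·r^2 − 144·r + 168 − 384·r^2

(7·q + 6)·(4 − 8·r)·(q + 8·r + 7)
= (28·q − 56·q·r + 24 − 48·r)·(q + 8·r + 7)    [distributive law]
= 28·q^2 + 224·q·r + 196·q − 56·q^2·r − 448·q·r^2 − 392·q·r + 24·q + 192·r + 168 − 48·q·r − 384·r^2 − 336·r    [distributive law]
= 28·q^2 − 216·q·r + 220·q − 56·q^2·r − 448·q·r^2 − 144·r + 168 − 384·r^2    [combine like terms]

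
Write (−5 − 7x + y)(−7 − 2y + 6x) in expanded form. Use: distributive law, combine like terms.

35 + 3y + 19x + 20xy − 42x^2 − 2y^2

(−5 − 7x + y)(−7 − 2y + 6x)
= 35 + 10y − 30x + 49x + 14xy − 42x^2 − 7y − 2y^2 + 6xy    [distributive law]
= 35 + 3y + 19x + 20xy − 42x^2 − 2y^2    [combine like terms]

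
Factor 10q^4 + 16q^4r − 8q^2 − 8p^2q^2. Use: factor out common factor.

2q^2(5q^2 + 8q^2r − 4 − 4p^2)

10q^4 + 16q^4r − 8q^2 − 8p^2q^2
= 2(5q^4 + 8q^4r − 4q^2 − 4p^2q^2)    [factor out 2]
= 2q^2(5q^2 + 8q^2r − 4 − 4p^2)    [factor out q^2]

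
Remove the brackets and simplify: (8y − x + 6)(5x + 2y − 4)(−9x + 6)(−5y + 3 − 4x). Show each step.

(8y − x + 6)(5x + 2y − 4)(−9x + 6)(−5y + 3 − 4x)
= (40xy + 16y^2 − 32y − 5x^2 − 2xy + 4x + 30x + 12y − 24)(−9x + 6)(−5y + 3 − 4x)    [distributive law]
= (38xy + 16y^2 − 20y − 5x^2 + 34x − 24)(−9x + 6)(−5y + 3 − 4x)    [combine like terms]
= (−342x^2y + 228xy − 144xy^2 + 96y^2 + 180xy − 120y + 45x^3 − 30x^2 − 306x^2 + 204x + 216x − 144)(−5y + 3 − 4x)    [distributive law]
= (−342x^2y + 408xy − 144xy^2 + 96y^2 − 120y + 45x^3 − 336x^2 + 420x − 144)(−5y + 3 − 4x)    [combine like terms]
= 1710x^2y^2 − 1026x^2y + 1368x^3y − 2040xy^2 + 1224xy − 1632x^2y + 720xy^3 − 432xy^2 + 576x^2y^2 − 480y^3 + 288y^2 − 384xy^2 + 600y^2 − 360y + 480xy − 225x^3y + 135x^3 − 180x^4 + 1680x^2y − 1008x^2 + 1344x^3 − 2100xy + 1260x − 1680x^2 + 720y − 432 + 576x    [distributive law]
= 2286x^2y^2 − 978x^2y + 1143x^3y − 2856xy^2 − 396xy + 720xy^3 − 480y^3 + 888y^2 + 360y + 1479x^3 − 180x^4 − 2688x^2 + 1836x − 432    [combine like terms]

2286x^2y^2 − 978x^2y + 1143x^3y − 2856xy^2 − 396xy + 720xy^3 − 480y^3 + 888y^2 + 360y + 1479x^3 − 180x^4 − 2688x^2 + 1836x − 432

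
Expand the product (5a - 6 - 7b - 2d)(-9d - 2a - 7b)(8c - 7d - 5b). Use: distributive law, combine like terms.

-328acd + 287ad^2 + 352abd - 80a^2c + 70a^2d + 50a^2b - 168abc + 105ab^2 + 432cd - 378d^2 - 564bd + 96ac - 84ad - 60ab + 336bc - 210b^2 + 616bcd - 629bd^2 - 728b^2d + 392b^2c - 245b^3 + 144cd^2 - 126d^3

(5a - 6 - 7b - 2d)(-9d - 2a - 7b)(8c - 7d - 5b)
= (-45ad - 10a^2 - 35ab + 54d + 12a + 42b + 63bd + 14ab + 49b^2 + 18d^2 + 4ad + 14bd)(8c - 7d - 5b)    [distributive law]
= (-41ad - 10a^2 - 21ab + 54d + 12a + 42b + 77bd + 49b^2 + 18d^2)(8c - 7d - 5b)    [combine like terms]
= -328acd + 287ad^2 + 205abd - 80a^2c + 70a^2d + 50a^2b - 168abc + 147abd + 105ab^2 + 432cd - 378d^2 - 270bd + 96ac - 84ad - 60ab + 336bc - 294bd - 210b^2 + 616bcd - 539bd^2 - 385b^2d + 392b^2c - 343b^2d - 245b^3 + 144cd^2 - 126d^3 - 90bd^2    [distributive law]
= -328acd + 287ad^2 + 352abd - 80a^2c + 70a^2d + 50a^2b - 168abc + 105ab^2 + 432cd - 378d^2 - 564bd + 96ac - 84ad - 60ab + 336bc - 210b^2 + 616bcd - 629bd^2 - 728b^2d + 392b^2c - 245b^3 + 144cd^2 - 126d^3    [combine like terms]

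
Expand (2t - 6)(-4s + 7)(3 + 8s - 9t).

-128st - 64s^2t + 72st^2 + 420t - 126t^2 - 264s + 192s^2 - 126

(2t - 6)(-4s + 7)(3 + 8s - 9t)
= (-8st + 14t + 24s - 42)(3 + 8s - 9t)    [distributive law]
= -24st - 64s^2t + 72st^2 + 42t + 112st - 126t^2 + 72s + 192s^2 - 216st - 126 - 336s + 378t    [distributive law]
= -128st - 64s^2t + 72st^2 + 420t - 126t^2 - 264s + 192s^2 - 126    [combine like terms]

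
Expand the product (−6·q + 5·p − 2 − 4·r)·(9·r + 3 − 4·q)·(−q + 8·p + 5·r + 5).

158·q^2·r − 449·p·q·r − 154·q·r^2 − 210·q·r + 130·q^2 − 195·p·q − 44·q − 24·q^3 + 212·p·q^2 + 360·p^2·r − 63·p·r^2 + 60·p·r + 120·p^2 + 27·p − 160·p^2·q − 330·r^2 − 180·r − 30 − 180·r^3

(−6·q + 5·p − 2 − 4·r)·(9·r + 3 − 4·q)·(−q + 8·p + 5·r + 5)
= (−54·q·r − 18·q + 24·q^2 + 45·p·r + 15·p − 20·p·q − 18·r − 6 + 8·q − 36·r^2 − 12·r + 16·q·r)·(−q + 8·p + 5·r + 5)    [distributive law]
= (−38·q·r − 10·q + 24·q^2 + 45·p·r + 15·p − 20·p·q − 30·r − 6 − 36·r^2)·(−q + 8·p + 5·r + 5)    [combine like terms]
= 38·q^2·r − 304·p·q·r − 190·q·r^2 − 190·q·r + 10·q^2 − 80·p·q − 50·q·r − 50·q − 24·q^3 + 192·p·q^2 + 120·q^2·r + 120·q^2 − 45·p·q·r + 360·p^2·r + 225·p·r^2 + 225·p·r − 15·p·q + 120·p^2 + 75·p·r + 75·p + 20·p·q^2 − 160·p^2·q − 100·p·q·r − 100·p·q + 30·q·r − 240·p·r − 150·r^2 − 150·r + 6·q − 48·p − 30·r − 30 + 36·q·r^2 − 288·p·r^2 − 180·r^3 − 180·r^2    [distributive law]
= 158·q^2·r − 449·p·q·r − 154·q·r^2 − 210·q·r + 130·q^2 − 195·p·q − 44·q − 24·q^3 + 212·p·q^2 + 360·p^2·r − 63·p·r^2 + 60·p·r + 120·p^2 + 27·p − 160·p^2·q − 330·r^2 − 180·r − 30 − 180·r^3    [combine like terms]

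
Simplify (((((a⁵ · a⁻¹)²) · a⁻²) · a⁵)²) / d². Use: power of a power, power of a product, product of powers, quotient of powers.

a²²·d⁻²

(((((a⁵ · a⁻¹)²) · a⁻²) · a⁵)²) / d²
= (((((a⁵ · a⁻¹)²) · a⁻²)²) · ((a⁵)²)) / d²    [power of a product]
= (((((a⁵ · a⁻¹)²)²) · ((a⁻²)²)) · ((a⁵)²)) / d²    [power of a product]
= ((((a⁵ · a⁻¹)⁴) · ((a⁻²)²)) · ((a⁵)²)) / d²    [power of a power]
= (((((a⁵)⁴) · ((a⁻¹)⁴)) · ((a⁻²)²)) · ((a⁵)²)) / d²    [power of a product]
= (((a²⁰ · ((a⁻¹)⁴)) · ((a⁻²)²)) · ((a⁵)²)) / d²    [power of a power]
= (((a²⁰ · a⁻⁴) · ((a⁻²)²)) · ((a⁵)²)) / d²    [power of a power]
= ((a¹⁶ · ((a⁻²)²)) · ((a⁵)²)) / d²    [product of powers]
= ((a¹⁶ · a⁻⁴) · ((a⁵)²)) / d²    [power of a power]
= (a¹² · ((a⁵)²)) / d²    [product of powers]
= (a¹² · a¹⁰) / d²    [power of a power]
= a²² / d²    [product of powers]
= a²²·d⁻²    [quotient of powers]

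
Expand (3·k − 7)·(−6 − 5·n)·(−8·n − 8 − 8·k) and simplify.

−16·k·n − 192·k + 144·k² + 120·k·n² + 120·k²·n − 616·n − 336 − 280·n²

(3·k − 7)·(−6 − 5·n)·(−8·n − 8 − 8·k)
= (−18·k − 15·k·n + 42 + 35·n)·(−8·n − 8 − 8·k)    [distributive law]
= 144·k·n + 144·k + 144·k² + 120·k·n² + 120·k·n + 120·k²·n − 336·n − 336 − 336·k − 280·n² − 280·n − 280·k·n    [distributive law]
= −16·k·n − 192·k + 144·k² + 120·k·n² + 120·k²·n − 616·n − 336 − 280·n²    [combine like terms]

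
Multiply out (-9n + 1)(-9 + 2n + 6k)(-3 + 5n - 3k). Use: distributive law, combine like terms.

(-9n + 1)(-9 + 2n + 6k)(-3 + 5n - 3k)
= (81n - 18n^2 - 54kn - 9 + 2n + 6k)(-3 + 5n - 3k)    [distributive law]
= (83n - 18n^2 - 54kn - 9 + 6k)(-3 + 5n - 3k)    [combine like terms]
= -249n + 415n^2 - 249kn + 54n^2 - 90n^3 + 54kn^2 + 162kn - 270kn^2 + 162k^2n + 27 - 45n + 27k - 18k + 30kn - 18k^2    [distributive law]
= -294n + 469n^2 - 57kn - 90n^3 - 216kn^2 + 162k^2n + 27 + 9k - 18k^2    [combine like terms]

-294n + 469n^2 - 57kn - 90n^3 - 216kn^2 + 162k^2n + 27 + 9k - 18k^2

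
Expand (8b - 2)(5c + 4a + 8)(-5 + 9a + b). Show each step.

(8b - 2)(5c + 4a + 8)(-5 + 9a + b)
= (40bc + 32ab + 64b - 10c - 8a - 16)(-5 + 9a + b)    [distributive law]
= -200bc + 360abc + 40b^2c - 160ab + 288a^2b + 32ab^2 - 320b + 576ab + 64b^2 + 50c - 90ac - 10bc + 40a - 72a^2 - 8ab + 80 - 144a - 16b    [distributive law]
= -210bc + 360abc + 40b^2c + 408ab + 288a^2b + 32ab^2 - 336b + 64b^2 + 50c - 90ac - 104a - 72a^2 + 80    [combine like terms]

-210bc + 360abc + 40b^2c + 408ab + 288a^2b + 32ab^2 - 336b + 64b^2 + 50c - 90ac - 104a - 72a^2 + 80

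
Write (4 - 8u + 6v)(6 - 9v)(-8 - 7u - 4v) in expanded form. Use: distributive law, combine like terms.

-192 + 216u - 96v + 336u² - 384uv - 504u²v + 90uv² + 432v² + 216v³

(4 - 8u + 6v)(6 - 9v)(-8 - 7u - 4v)
= (24 - 36v - 48u + 72uv + 36v - 54v²)(-8 - 7u - 4v)    [distributive law]
= (24 - 48u + 72uv - 54v²)(-8 - 7u - 4v)    [combine like terms]
= -192 - 168u - 96v + 384u + 336u² + 192uv - 576uv - 504u²v - 288uv² + 432v² + 378uv² + 216v³    [distributive law]
= -192 + 216u - 96v + 336u² - 384uv - 504u²v + 90uv² + 432v² + 216v³    [combine like terms]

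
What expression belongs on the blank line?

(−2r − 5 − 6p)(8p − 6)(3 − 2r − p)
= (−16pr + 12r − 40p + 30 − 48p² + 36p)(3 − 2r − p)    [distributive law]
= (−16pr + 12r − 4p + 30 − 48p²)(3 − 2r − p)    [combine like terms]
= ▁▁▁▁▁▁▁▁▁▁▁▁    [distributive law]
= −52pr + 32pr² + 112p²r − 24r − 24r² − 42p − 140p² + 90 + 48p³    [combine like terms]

Applying distributive law to the line above:

−48pr + 32pr² + 16p²r + 36r − 24r² − 12pr − 12p + 8pr + 4p² + 90 − 60r − 30p − 144p² + 96p²r + 48p³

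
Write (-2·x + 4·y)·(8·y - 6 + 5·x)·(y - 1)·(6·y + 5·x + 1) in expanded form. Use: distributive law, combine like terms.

184·x·y³ - 40·x²·y² - 228·x·y² + 90·x²·y + 56·x·y - 50·x² - 12·x - 50·x³·y + 50·x³ + 192·y⁴ - 304·y³ + 88·y² + 24·y

(-2·x + 4·y)·(8·y - 6 + 5·x)·(y - 1)·(6·y + 5·x + 1)
= (-16·x·y + 12·x - 10·x² + 32·y² - 24·y + 20·x·y)·(y - 1)·(6·y + 5·x + 1)    [distributive law]
= (4·x·y + 12·x - 10·x² + 32·y² - 24·y)·(y - 1)·(6·y + 5·x + 1)    [combine like terms]
= (4·x·y² - 4·x·y + 12·x·y - 12·x - 10·x²·y + 10·x² + 32·y³ - 32·y² - 24·y² + 24·y)·(6·y + 5·x + 1)    [distributive law]
= (4·x·y² + 8·x·y - 12·x - 10·x²·y + 10·x² + 32·y³ - 56·y² + 24·y)·(6·y + 5·x + 1)    [combine like terms]
= 24·x·y³ + 20·x²·y² + 4·x·y² + 48·x·y² + 40·x²·y + 8·x·y - 72·x·y - 60·x² - 12·x - 60·x²·y² - 50·x³·y - 10·x²·y + 60·x²·y + 50·x³ + 10·x² + 192·y⁴ + 160·x·y³ + 32·y³ - 336·y³ - 280·x·y² - 56·y² + 144·y² + 120·x·y + 24·y    [distributive law]
= 184·x·y³ - 40·x²·y² - 228·x·y² + 90·x²·y + 56·x·y - 50·x² - 12·x - 50·x³·y + 50·x³ + 192·y⁴ - 304·y³ + 88·y² + 24·y    [combine like terms]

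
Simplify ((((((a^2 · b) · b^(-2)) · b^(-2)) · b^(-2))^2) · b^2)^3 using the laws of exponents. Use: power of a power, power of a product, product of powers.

a^12b^(-24)

((((((a^2 · b) · b^(-2)) · b^(-2)) · b^(-2))^2) · b^2)^3
= ((((((a^2 · b) · b^(-2)) · b^(-2)) · b^(-2))^2)^3) · ((b^2)^3)    [power of a product]
= (((((a^2 · b) · b^(-2)) · b^(-2)) · b^(-2))^6) · ((b^2)^3)    [power of a power]
= (((((a^2 · b) · b^(-2)) · b^(-2))^6) · ((b^(-2))^6)) · ((b^2)^3)    [power of a product]
= (((((a^2 · b) · b^(-2))^6) · ((b^(-2))^6)) · ((b^(-2))^6)) · ((b^2)^3)    [power of a product]
= (((((a^2 · b)^6) · ((b^(-2))^6)) · ((b^(-2))^6)) · ((b^(-2))^6)) · ((b^2)^3)    [power of a product]
= ((((((a^2)^6) · (b^6)) · ((b^(-2))^6)) · ((b^(-2))^6)) · ((b^(-2))^6)) · ((b^2)^3)    [power of a product]
= ((((a^12 · (b^6)) · ((b^(-2))^6)) · ((b^(-2))^6)) · ((b^(-2))^6)) · ((b^2)^3)    [power of a power]
= ((((a^12 · b^6) · b^(-12)) · ((b^(-2))^6)) · ((b^(-2))^6)) · ((b^2)^3)    [power of a power]
= ((((a^12 · b^6) · b^(-12)) · b^(-12)) · ((b^(-2))^6)) · ((b^2)^3)    [power of a power]
= ((((a^12 · b^6) · b^(-12)) · b^(-12)) · b^(-12)) · ((b^2)^3)    [power of a power]
= ((((a^12 · b^6) · b^(-12)) · b^(-12)) · b^(-12)) · b^6    [power of a power]
= a^12b^(-24)    [product of powers]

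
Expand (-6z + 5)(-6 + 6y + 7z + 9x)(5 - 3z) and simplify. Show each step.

(-6z + 5)(-6 + 6y + 7z + 9x)(5 - 3z)
= (36z - 36yz - 42z^2 - 54xz - 30 + 30y + 35z + 45x)(5 - 3z)    [distributive law]
= (71z - 36yz - 42z^2 - 54xz - 30 + 30y + 45x)(5 - 3z)    [combine like terms]
= 355z - 213z^2 - 180yz + 108yz^2 - 210z^2 + 126z^3 - 270xz + 162xz^2 - 150 + 90z + 150y - 90yz + 225x - 135xz    [distributive law]
= 445z - 423z^2 - 270yz + 108yz^2 + 126z^3 - 405xz + 162xz^2 - 150 + 150y + 225x    [combine like terms]

445z - 423z^2 - 270yz + 108yz^2 + 126z^3 - 405xz + 162xz^2 - 150 + 150y + 225x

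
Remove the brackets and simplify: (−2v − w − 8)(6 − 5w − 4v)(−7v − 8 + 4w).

−204v^2 + 176v − 270vw − 66v^2w + 21vw^2 − 56v^3 − 464w + 96w^2 + 20w^3 + 384

(−2v − w − 8)(6 − 5w − 4v)(−7v − 8 + 4w)
= (−12v + 10vw + 8v^2 − 6w + 5w^2 + 4vw − 48 + 40w + 32v)(−7v − 8 + 4w)    [distributive law]
= (20v + 14vw + 8v^2 + 34w + 5w^2 − 48)(−7v − 8 + 4w)    [combine like terms]
= −140v^2 − 160v + 80vw − 98v^2w − 112vw + 56vw^2 − 56v^3 − 64v^2 + 32v^2w − 238vw − 272w + 136w^2 − 35vw^2 − 40w^2 + 20w^3 + 336v + 384 − 192w    [distributive law]
= −204v^2 + 176v − 270vw − 66v^2w + 21vw^2 − 56v^3 − 464w + 96w^2 + 20w^3 + 384    [combine like terms]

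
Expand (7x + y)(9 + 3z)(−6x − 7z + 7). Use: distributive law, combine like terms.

−378x² − 294xz + 441x − 126x²z − 147xz² − 54xy − 42yz + 63y − 18xyz − 21yz²

(7x + y)(9 + 3z)(−6x − 7z + 7)
= (63x + 21xz + 9y + 3yz)(−6x − 7z + 7)    [distributive law]
= −378x² − 441xz + 441x − 126x²z − 147xz² + 147xz − 54xy − 63yz + 63y − 18xyz − 21yz² + 21yz    [distributive law]
= −378x² − 294xz + 441x − 126x²z − 147xz² − 54xy − 42yz + 63y − 18xyz − 21yz²    [combine like terms]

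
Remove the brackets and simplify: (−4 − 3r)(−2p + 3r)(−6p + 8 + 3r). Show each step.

−48p^2 + 64p + 144pr − 96r − 108r^2 − 36p^2r + 72pr^2 − 27r^3

(−4 − 3r)(−2p + 3r)(−6p + 8 + 3r)
= (8p − 12r + 6pr − 9r^2)(−6p + 8 + 3r)    [distributive law]
= −48p^2 + 64p + 24pr + 72pr − 96r − 36r^2 − 36p^2r + 48pr + 18pr^2 + 54pr^2 − 72r^2 − 27r^3    [distributive law]
= −48p^2 + 64p + 144pr − 96r − 108r^2 − 36p^2r + 72pr^2 − 27r^3    [combine like terms]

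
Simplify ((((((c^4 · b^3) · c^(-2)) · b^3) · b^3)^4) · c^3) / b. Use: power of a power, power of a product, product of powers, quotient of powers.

b^35·c^11

((((((c^4 · b^3) · c^(-2)) · b^3) · b^3)^4) · c^3) / b
= ((((((c^4 · b^3) · c^(-2)) · b^3)^4) · ((b^3)^4)) · c^3) / b    [power of a product]
= ((((((c^4 · b^3) · c^(-2))^4) · ((b^3)^4)) · ((b^3)^4)) · c^3) / b    [power of a product]
= ((((((c^4 · b^3)^4) · ((c^(-2))^4)) · ((b^3)^4)) · ((b^3)^4)) · c^3) / b    [power of a product]
= (((((((c^4)^4) · ((b^3)^4)) · ((c^(-2))^4)) · ((b^3)^4)) · ((b^3)^4)) · c^3) / b    [power of a product]
= (((((c^16 · ((b^3)^4)) · ((c^(-2))^4)) · ((b^3)^4)) · ((b^3)^4)) · c^3) / b    [power of a power]
= (((((c^16 · b^12) · ((c^(-2))^4)) · ((b^3)^4)) · ((b^3)^4)) · c^3) / b    [power of a power]
= (((((c^16 · b^12) · c^(-8)) · ((b^3)^4)) · ((b^3)^4)) · c^3) / b    [power of a power]
= (((((c^16 · b^12) · c^(-8)) · b^12) · ((b^3)^4)) · c^3) / b    [power of a power]
= (((((c^16 · b^12) · c^(-8)) · b^12) · b^12) · c^3) / b    [power of a power]
= b^35·c^11    [quotient of powers; product of powers]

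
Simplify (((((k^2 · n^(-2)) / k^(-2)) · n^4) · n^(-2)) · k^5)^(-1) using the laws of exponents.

(((((k^2 · n^(-2)) / k^(-2)) · n^4) · n^(-2)) · k^5)^(-1)
= (((((k^2 · n^(-2)) / k^(-2)) · n^4) · n^(-2))^(-1)) · ((k^5)^(-1))    [power of a product]
= (((((k^2 · n^(-2)) / k^(-2)) · n^4)^(-1)) · ((n^(-2))^(-1))) · ((k^5)^(-1))    [power of a product]
= (((((k^2 · n^(-2)) / k^(-2))^(-1)) · ((n^4)^(-1))) · ((n^(-2))^(-1))) · ((k^5)^(-1))    [power of a product]
= (((((k^2 · n^(-2))^(-1)) / ((k^(-2))^(-1))) · ((n^4)^(-1))) · ((n^(-2))^(-1))) · ((k^5)^(-1))    [power of a quotient]
= ((((((k^2)^(-1)) · ((n^(-2))^(-1))) / ((k^(-2))^(-1))) · ((n^4)^(-1))) · ((n^(-2))^(-1))) · ((k^5)^(-1))    [power of a product]
= ((((k^(-2) · ((n^(-2))^(-1))) / ((k^(-2))^(-1))) · ((n^4)^(-1))) · ((n^(-2))^(-1))) · ((k^5)^(-1))    [power of a power]
= ((((k^(-2) · n^2) / ((k^(-2))^(-1))) · ((n^4)^(-1))) · ((n^(-2))^(-1))) · ((k^5)^(-1))    [power of a power]
= ((((k^(-2) · n^2) / k^2) · ((n^4)^(-1))) · ((n^(-2))^(-1))) · ((k^5)^(-1))    [power of a power]
= ((((k^(-2) · n^2) / k^2) · n^(-4)) · ((n^(-2))^(-1))) · ((k^5)^(-1))    [power of a power]
= ((((k^(-2) · n^2) / k^2) · n^(-4)) · n^2) · ((k^5)^(-1))    [power of a power]
= ((((k^(-2) · n^2) / k^2) · n^(-4)) · n^2) · k^(-5)    [power of a power]
= k^(-9)    [quotient of powers; product of powers]

k^(-9)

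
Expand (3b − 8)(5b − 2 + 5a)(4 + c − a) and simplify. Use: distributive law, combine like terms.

60b^2 + 15b^2c − 15ab^2 − 184b − 46bc + 106ab + 15abc − 15a^2b + 64 + 16c − 176a − 40ac + 40a^2

(3b − 8)(5b − 2 + 5a)(4 + c − a)
= (15b^2 − 6b + 15ab − 40b + 16 − 40a)(4 + c − a)    [distributive law]
= (15b^2 − 46b + 15ab + 16 − 40a)(4 + c − a)    [combine like terms]
= 60b^2 + 15b^2c − 15ab^2 − 184b − 46bc + 46ab + 60ab + 15abc − 15a^2b + 64 + 16c − 16a − 160a − 40ac + 40a^2    [distributive law]
= 60b^2 + 15b^2c − 15ab^2 − 184b − 46bc + 106ab + 15abc − 15a^2b + 64 + 16c − 176a − 40ac + 40a^2    [combine like terms]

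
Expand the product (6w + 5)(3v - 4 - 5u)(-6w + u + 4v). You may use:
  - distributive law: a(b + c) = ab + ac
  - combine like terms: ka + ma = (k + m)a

-108vw^2 - 102uvw + 72v^2w + 144w^2 + 126uw - 186vw + 180uw^2 - 30u^2w - 85uv + 60v^2 + 120w - 20u - 80v - 25u^2

(6w + 5)(3v - 4 - 5u)(-6w + u + 4v)
= (18vw - 24w - 30uw + 15v - 20 - 25u)(-6w + u + 4v)    [distributive law]
= -108vw^2 + 18uvw + 72v^2w + 144w^2 - 24uw - 96vw + 180uw^2 - 30u^2w - 120uvw - 90vw + 15uv + 60v^2 + 120w - 20u - 80v + 150uw - 25u^2 - 100uv    [distributive law]
= -108vw^2 - 102uvw + 72v^2w + 144w^2 + 126uw - 186vw + 180uw^2 - 30u^2w - 85uv + 60v^2 + 120w - 20u - 80v - 25u^2    [combine like terms]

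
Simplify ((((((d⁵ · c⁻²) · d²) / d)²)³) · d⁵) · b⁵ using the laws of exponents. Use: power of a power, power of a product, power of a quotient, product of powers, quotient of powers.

b⁵·c⁻¹²·d⁴¹

((((((d⁵ · c⁻²) · d²) / d)²)³) · d⁵) · b⁵
= (((((d⁵ · c⁻²) · d²) / d)⁶) · d⁵) · b⁵    [power of a power]
= (((((d⁵ · c⁻²) · d²)⁶) / (d⁶)) · d⁵) · b⁵    [power of a quotient]
= (((((d⁵ · c⁻²)⁶) · ((d²)⁶)) / (d⁶)) · d⁵) · b⁵    [power of a product]
= ((((((d⁵)⁶) · ((c⁻²)⁶)) · ((d²)⁶)) / (d⁶)) · d⁵) · b⁵    [power of a product]
= ((((d³⁰ · ((c⁻²)⁶)) · ((d²)⁶)) / (d⁶)) · d⁵) · b⁵    [power of a power]
= ((((d³⁰ · c⁻¹²) · ((d²)⁶)) / (d⁶)) · d⁵) · b⁵    [power of a power]
= ((((d³⁰ · c⁻¹²) · d¹²) / (d⁶)) · d⁵) · b⁵    [power of a power]
= b⁵·c⁻¹²·d⁴¹    [quotient of powers; product of powers]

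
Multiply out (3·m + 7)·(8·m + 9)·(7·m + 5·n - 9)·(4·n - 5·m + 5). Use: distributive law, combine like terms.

72·m^3·n - 840·m^4 - 985·m^3 + 480·m^2·n^2 - 15·m^2·n + 3355·m^2 + 1660·m·n^2 - 724·m·n + 1305·m + 1260·n^2 - 693·n - 2835

(3·m + 7)·(8·m + 9)·(7·m + 5·n - 9)·(4·n - 5·m + 5)
= (24·m^2 + 27·m + 56·m + 63)·(7·m + 5·n - 9)·(4·n - 5·m + 5)    [distributive law]
= (24·m^2 + 83·m + 63)·(7·m + 5·n - 9)·(4·n - 5·m + 5)    [combine like terms]
= (168·m^3 + 120·m^2·n - 216·m^2 + 581·m^2 + 415·m·n - 747·m + 441·m + 315·n - 567)·(4·n - 5·m + 5)    [distributive law]
= (168·m^3 + 120·m^2·n + 365·m^2 + 415·m·n - 306·m + 315·n - 567)·(4·n - 5·m + 5)    [combine like terms]
= 672·m^3·n - 840·m^4 + 840·m^3 + 480·m^2·n^2 - 600·m^3·n + 600·m^2·n + 1460·m^2·n - 1825·m^3 + 1825·m^2 + 1660·m·n^2 - 2075·m^2·n + 2075·m·n - 1224·m·n + 1530·m^2 - 1530·m + 1260·n^2 - 1575·m·n + 1575·n - 2268·n + 2835·m - 2835    [distributive law]
= 72·m^3·n - 840·m^4 - 985·m^3 + 480·m^2·n^2 - 15·m^2·n + 3355·m^2 + 1660·m·n^2 - 724·m·n + 1305·m + 1260·n^2 - 693·n - 2835    [combine like terms]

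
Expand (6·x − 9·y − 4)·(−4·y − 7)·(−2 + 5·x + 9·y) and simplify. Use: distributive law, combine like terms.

65·x·y − 120·x²·y − 36·x·y² + 224·x − 210·x² + 639·y² + 324·y³ + 94·y − 56

(6·x − 9·y − 4)·(−4·y − 7)·(−2 + 5·x + 9·y)
= (−24·x·y − 42·x + 36·y² + 63·y + 16·y + 28)·(−2 + 5·x + 9·y)    [distributive law]
= (−24·x·y − 42·x + 36·y² + 79·y + 28)·(−2 + 5·x + 9·y)    [combine like terms]
= 48·x·y − 120·x²·y − 216·x·y² + 84·x − 210·x² − 378·x·y − 72·y² + 180·x·y² + 324·y³ − 158·y + 395·x·y + 711·y² − 56 + 140·x + 252·y    [distributive law]
= 65·x·y − 120·x²·y − 36·x·y² + 224·x − 210·x² + 639·y² + 324·y³ + 94·y − 56    [combine like terms]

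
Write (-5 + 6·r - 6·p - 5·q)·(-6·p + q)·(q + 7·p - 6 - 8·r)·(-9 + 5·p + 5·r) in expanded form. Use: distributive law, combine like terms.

1491·p·q - 2581·p^2·q + 949·p·q·r - 846·p^2 - 2298·p^3 + 4710·p^2·r + 1620·p - 684·p·r - 2712·p·r^2 - 225·q^2 + 224·p·q^2 - 289·q^2·r - 270·q + 114·q·r + 452·q·r^2 + 90·p^2·q·r - 1170·p·q·r^2 - 1440·p^3·r - 1260·p^2·r^2 + 1440·p·r^3 + 175·p·q^2·r + 230·q^2·r^2 - 240·q·r^3 + 1020·p^3·q + 1260·p^4 - 55·p^2·q^2 + 45·q^3 - 25·p·q^3 - 25·q^3·r

(-5 + 6·r - 6·p - 5·q)·(-6·p + q)·(q + 7·p - 6 - 8·r)·(-9 + 5·p + 5·r)
= (30·p - 5·q - 36·p·r + 6·q·r + 36·p^2 - 6·p·q + 30·p·q - 5·q^2)·(q + 7·p - 6 - 8·r)·(-9 + 5·p + 5·r)    [distributive law]
= (30·p - 5·q - 36·p·r + 6·q·r + 36·p^2 + 24·p·q - 5·q^2)·(q + 7·p - 6 - 8·r)·(-9 + 5·p + 5·r)    [combine like terms]
= (30·p·q + 210·p^2 - 180·p - 240·p·r - 5·q^2 - 35·p·q + 30·q + 40·q·r - 36·p·q·r - 252·p^2·r + 216·p·r + 288·p·r^2 + 6·q^2·r + 42·p·q·r - 36·q·r - 48·q·r^2 + 36·p^2·q + 252·p^3 - 216·p^2 - 288·p^2·r + 24·p·q^2 + 168·p^2·q - 144·p·q - 192·p·q·r - 5·q^3 - 35·p·q^2 + 30·q^2 + 40·q^2·r)·(-9 + 5·p + 5·r)    [distributive law]
= (-149·p·q - 6·p^2 - 180·p - 24·p·r + 25·q^2 + 30·q + 4·q·r - 186·p·q·r - 540·p^2·r + 288·p·r^2 + 46·q^2·r - 48·q·r^2 + 204·p^2·q + 252·p^3 - 11·p·q^2 - 5·q^3)·(-9 + 5·p + 5·r)    [combine like terms]
= 1341·p·q - 745·p^2·q - 745·p·q·r + 54·p^2 - 30·p^3 - 30·p^2·r + 1620·p - 900·p^2 - 900·p·r + 216·p·r - 120·p^2·r - 120·p·r^2 - 225·q^2 + 125·p·q^2 + 125·q^2·r - 270·q + 150·p·q + 150·q·r - 36·q·r + 20·p·q·r + 20·q·r^2 + 1674·p·q·r - 930·p^2·q·r - 930·p·q·r^2 + 4860·p^2·r - 2700·p^3·r - 2700·p^2·r^2 - 2592·p·r^2 + 1440·p^2·r^2 + 1440·p·r^3 - 414·q^2·r + 230·p·q^2·r + 230·q^2·r^2 + 432·q·r^2 - 240·p·q·r^2 - 240·q·r^3 - 1836·p^2·q + 1020·p^3·q + 1020·p^2·q·r - 2268·p^3 + 1260·p^4 + 1260·p^3·r + 99·p·q^2 - 55·p^2·q^2 - 55·p·q^2·r + 45·q^3 - 25·p·q^3 - 25·q^3·r    [distributive law]
= 1491·p·q - 2581·p^2·q + 949·p·q·r - 846·p^2 - 2298·p^3 + 4710·p^2·r + 1620·p - 684·p·r - 2712·p·r^2 - 225·q^2 + 224·p·q^2 - 289·q^2·r - 270·q + 114·q·r + 452·q·r^2 + 90·p^2·q·r - 1170·p·q·r^2 - 1440·p^3·r - 1260·p^2·r^2 + 1440·p·r^3 + 175·p·q^2·r + 230·q^2·r^2 - 240·q·r^3 + 1020·p^3·q + 1260·p^4 - 55·p^2·q^2 + 45·q^3 - 25·p·q^3 - 25·q^3·r    [combine like terms]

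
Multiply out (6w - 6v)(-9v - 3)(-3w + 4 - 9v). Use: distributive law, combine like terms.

162vw^2 - 108vw + 324v^2w + 54w^2 - 72w + 54v^2 - 486v^3 + 72v

(6w - 6v)(-9v - 3)(-3w + 4 - 9v)
= (-54vw - 18w + 54v^2 + 18v)(-3w + 4 - 9v)    [distributive law]
= 162vw^2 - 216vw + 486v^2w + 54w^2 - 72w + 162vw - 162v^2w + 216v^2 - 486v^3 - 54vw + 72v - 162v^2    [distributive law]
= 162vw^2 - 108vw + 324v^2w + 54w^2 - 72w + 54v^2 - 486v^3 + 72v    [combine like terms]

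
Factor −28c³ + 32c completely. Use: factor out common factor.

−28c³ + 32c
= 4(−7c³ + 8c)    [factor out 4]
= 4c(−7c² + 8)    [factor out c]

4c(−7c² + 8)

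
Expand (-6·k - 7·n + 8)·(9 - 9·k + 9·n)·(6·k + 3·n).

-756·k^2 - 324·k·n + 324·k^3 + 216·k^2·n - 351·k·n^2 + 27·n^2 - 189·n^3 + 432·k + 216·n

(-6·k - 7·n + 8)·(9 - 9·k + 9·n)·(6·k + 3·n)
= (-54·k + 54·k^2 - 54·k·n - 63·n + 63·k·n - 63·n^2 + 72 - 72·k + 72·n)·(6·k + 3·n)    [distributive law]
= (-126·k + 54·k^2 + 9·k·n + 9·n - 63·n^2 + 72)·(6·k + 3·n)    [combine like terms]
= -756·k^2 - 378·k·n + 324·k^3 + 162·k^2·n + 54·k^2·n + 27·k·n^2 + 54·k·n + 27·n^2 - 378·k·n^2 - 189·n^3 + 432·k + 216·n    [distributive law]
= -756·k^2 - 324·k·n + 324·k^3 + 216·k^2·n - 351·k·n^2 + 27·n^2 - 189·n^3 + 432·k + 216·n    [combine like terms]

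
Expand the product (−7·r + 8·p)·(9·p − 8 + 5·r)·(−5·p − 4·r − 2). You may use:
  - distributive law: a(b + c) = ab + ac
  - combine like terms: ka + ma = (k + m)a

−173·p^2·r + 267·p·r^2 + 22·p·r − 154·r^2 − 112·r + 140·r^3 − 360·p^3 + 176·p^2 + 128·p

(−7·r + 8·p)·(9·p − 8 + 5·r)·(−5·p − 4·r − 2)
= (−63·p·r + 56·r − 35·r^2 + 72·p^2 − 64·p + 40·p·r)·(−5·p − 4·r − 2)    [distributive law]
= (−23·p·r + 56·r − 35·r^2 + 72·p^2 − 64·p)·(−5·p − 4·r − 2)    [combine like terms]
= 115·p^2·r + 92·p·r^2 + 46·p·r − 280·p·r − 224·r^2 − 112·r + 175·p·r^2 + 140·r^3 + 70·r^2 − 360·p^3 − 288·p^2·r − 144·p^2 + 320·p^2 + 256·p·r + 128·p    [distributive law]
= −173·p^2·r + 267·p·r^2 + 22·p·r − 154·r^2 − 112·r + 140·r^3 − 360·p^3 + 176·p^2 + 128·p    [combine like terms]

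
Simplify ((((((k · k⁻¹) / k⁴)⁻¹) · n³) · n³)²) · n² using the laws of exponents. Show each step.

((((((k · k⁻¹) / k⁴)⁻¹) · n³) · n³)²) · n²
= ((((((k · k⁻¹) / k⁴)⁻¹) · n³)²) · ((n³)²)) · n²    [power of a product]
= ((((((k · k⁻¹) / k⁴)⁻¹)²) · ((n³)²)) · ((n³)²)) · n²    [power of a product]
= (((((k · k⁻¹) / k⁴)⁻²) · ((n³)²)) · ((n³)²)) · n²    [power of a power]
= (((((k · k⁻¹)⁻²) / ((k⁴)⁻²)) · ((n³)²)) · ((n³)²)) · n²    [power of a quotient]
= (((((k⁻²) · ((k⁻¹)⁻²)) / ((k⁴)⁻²)) · ((n³)²)) · ((n³)²)) · n²    [power of a product]
= ((((k⁻² · k²) / ((k⁴)⁻²)) · ((n³)²)) · ((n³)²)) · n²    [power of a power]
= (((k⁰ / ((k⁴)⁻²)) · ((n³)²)) · ((n³)²)) · n²    [product of powers]
= (((k⁰ / k⁻⁸) · ((n³)²)) · ((n³)²)) · n²    [power of a power]
= ((k⁸ · ((n³)²)) · ((n³)²)) · n²    [quotient of powers]
= ((k⁸ · n⁶) · ((n³)²)) · n²    [power of a power]
= ((k⁸ · n⁶) · n⁶) · n²    [power of a power]
= k⁸n¹⁴    [product of powers]

k⁸n¹⁴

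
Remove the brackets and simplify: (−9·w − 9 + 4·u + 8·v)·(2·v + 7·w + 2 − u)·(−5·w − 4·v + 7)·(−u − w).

(−9·w − 9 + 4·u + 8·v)·(2·v + 7·w + 2 − u)·(−5·w − 4·v + 7)·(−u − w)
= (−18·v·w − 63·w^2 − 18·w + 9·u·w − 18·v − 63·w − 18 + 9·u + 8·u·v + 28·u·w + 8·u − 4·u^2 + 16·v^2 + 56·v·w + 16·v − 8·u·v)·(−5·w − 4·v + 7)·(−u − w)    [distributive law]
= (38·v·w − 63·w^2 − 81·w + 37·u·w − 2·v − 18 + 17·u − 4·u^2 + 16·v^2)·(−5·w − 4·v + 7)·(−u − w)    [combine like terms]
= (−190·v·w^2 − 152·v^2·w + 266·v·w + 315·w^3 + 252·v·w^2 − 441·w^2 + 405·w^2 + 324·v·w − 567·w − 185·u·w^2 − 148·u·v·w + 259·u·w + 10·v·w + 8·v^2 − 14·v + 90·w + 72·v − 126 − 85·u·w − 68·u·v + 119·u + 20·u^2·w + 16·u^2·v − 28·u^2 − 80·v^2·w − 64·v^3 + 112·v^2)·(−u − w)    [distributive law]
= (62·v·w^2 − 232·v^2·w + 600·v·w + 315·w^3 − 36·w^2 − 477·w − 185·u·w^2 − 148·u·v·w + 174·u·w + 120·v^2 + 58·v − 126 − 68·u·v + 119·u + 20·u^2·w + 16·u^2·v − 28·u^2 − 64·v^3)·(−u − w)    [combine like terms]
= −62·u·v·w^2 − 62·v·w^3 + 232·u·v^2·w + 232·v^2·w^2 − 600·u·v·w − 600·v·w^2 − 315·u·w^3 − 315·w^4 + 36·u·w^2 + 36·w^3 + 477·u·w + 477·w^2 + 185·u^2·w^2 + 185·u·w^3 + 148·u^2·v·w + 148·u·v·w^2 − 174·u^2·w − 174·u·w^2 − 120·u·v^2 − 120·v^2·w − 58·u·v − 58·v·w + 126·u + 126·w + 68·u^2·v + 68·u·v·w − 119·u^2 − 119·u·w − 20·u^3·w − 20·u^2·w^2 − 16·u^3·v − 16·u^2·v·w + 28·u^3 + 28·u^2·w + 64·u·v^3 + 64·v^3·w    [distributive law]
= 86·u·v·w^2 − 62·v·w^3 + 232·u·v^2·w + 232·v^2·w^2 − 532·u·v·w − 600·v·w^2 − 130·u·w^3 − 315·w^4 − 138·u·w^2 + 36·w^3 + 358·u·w + 477·w^2 + 165·u^2·w^2 + 132·u^2·v·w − 146·u^2·w − 120·u·v^2 − 120·v^2·w − 58·u·v − 58·v·w + 126·u + 126·w + 68·u^2·v − 119·u^2 − 20·u^3·w − 16·u^3·v + 28·u^3 + 64·u·v^3 + 64·v^3·w    [combine like terms]

86·u·v·w^2 − 62·v·w^3 + 232·u·v^2·w + 232·v^2·w^2 − 532·u·v·w − 600·v·w^2 − 130·u·w^3 − 315·w^4 − 138·u·w^2 + 36·w^3 + 358·u·w + 477·w^2 + 165·u^2·w^2 + 132·u^2·v·w − 146·u^2·w − 120·u·v^2 − 120·v^2·w − 58·u·v − 58·v·w + 126·u + 126·w + 68·u^2·v − 119·u^2 − 20·u^3·w − 16·u^3·v + 28·u^3 + 64·u·v^3 + 64·v^3·w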